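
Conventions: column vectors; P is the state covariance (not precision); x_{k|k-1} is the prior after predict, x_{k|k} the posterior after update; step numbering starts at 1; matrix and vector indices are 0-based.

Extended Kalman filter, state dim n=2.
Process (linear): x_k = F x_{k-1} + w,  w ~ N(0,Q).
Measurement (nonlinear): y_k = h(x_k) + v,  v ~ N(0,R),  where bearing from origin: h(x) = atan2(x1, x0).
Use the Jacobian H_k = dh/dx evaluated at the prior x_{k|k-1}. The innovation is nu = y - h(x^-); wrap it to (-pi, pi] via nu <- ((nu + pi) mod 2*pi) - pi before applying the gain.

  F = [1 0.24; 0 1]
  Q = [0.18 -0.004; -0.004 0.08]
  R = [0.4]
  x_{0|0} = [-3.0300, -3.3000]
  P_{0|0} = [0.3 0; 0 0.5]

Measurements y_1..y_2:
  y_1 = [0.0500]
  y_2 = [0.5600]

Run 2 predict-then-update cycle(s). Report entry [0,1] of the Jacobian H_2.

H_jac[0,1] = -0.1322

step 1: x^-=[-3.8220, -3.3000]  P^-=[0.5088 0.1160; 0.1160 0.5800]  H_jac=[0.1294 -0.1499]  S=[0.4171]  K=[0.1162; -0.1725]  nu=[2.4794]  x^+=[-3.5339, -3.7276]  P^+=[0.5032 0.1244; 0.1244 0.5676]
step 2: x^-=[-4.4285, -3.7276]  P^-=[0.7756 0.2566; 0.2566 0.6476]  H_jac=[0.1112 -0.1322]  S=[0.4134]  K=[0.1267; -0.1380]  nu=[3.0019]  x^+=[-4.0482, -4.1419]  P^+=[0.7689 0.2638; 0.2638 0.6397]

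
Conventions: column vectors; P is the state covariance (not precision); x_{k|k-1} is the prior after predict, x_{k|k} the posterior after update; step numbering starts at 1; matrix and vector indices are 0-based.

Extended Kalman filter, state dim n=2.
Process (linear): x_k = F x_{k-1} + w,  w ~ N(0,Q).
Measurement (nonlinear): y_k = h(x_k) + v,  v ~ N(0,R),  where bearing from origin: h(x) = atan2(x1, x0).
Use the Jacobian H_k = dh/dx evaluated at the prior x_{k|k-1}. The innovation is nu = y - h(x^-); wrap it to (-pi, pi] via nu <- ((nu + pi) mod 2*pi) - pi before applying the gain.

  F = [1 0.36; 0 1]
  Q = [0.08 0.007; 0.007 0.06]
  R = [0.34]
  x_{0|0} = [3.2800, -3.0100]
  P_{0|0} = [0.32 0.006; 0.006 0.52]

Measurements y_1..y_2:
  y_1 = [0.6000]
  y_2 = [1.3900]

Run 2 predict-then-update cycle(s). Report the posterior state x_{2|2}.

x_post = [3.1248, -1.3965]

step 1: x^-=[2.1964, -3.0100]  P^-=[0.4717 0.2002; 0.2002 0.5800]  H_jac=[0.2168 0.1582]  S=[0.3904]  K=[0.3431; 0.3462]  nu=[1.5404]  x^+=[2.7248, -2.4767]  P^+=[0.4258 0.1538; 0.1538 0.5332]
step 2: x^-=[1.8332, -2.4767]  P^-=[0.6856 0.3528; 0.3528 0.5932]  H_jac=[0.2608 0.1931]  S=[0.4443]  K=[0.5558; 0.4649]  nu=[2.3236]  x^+=[3.1248, -1.3965]  P^+=[0.5484 0.2380; 0.2380 0.4972]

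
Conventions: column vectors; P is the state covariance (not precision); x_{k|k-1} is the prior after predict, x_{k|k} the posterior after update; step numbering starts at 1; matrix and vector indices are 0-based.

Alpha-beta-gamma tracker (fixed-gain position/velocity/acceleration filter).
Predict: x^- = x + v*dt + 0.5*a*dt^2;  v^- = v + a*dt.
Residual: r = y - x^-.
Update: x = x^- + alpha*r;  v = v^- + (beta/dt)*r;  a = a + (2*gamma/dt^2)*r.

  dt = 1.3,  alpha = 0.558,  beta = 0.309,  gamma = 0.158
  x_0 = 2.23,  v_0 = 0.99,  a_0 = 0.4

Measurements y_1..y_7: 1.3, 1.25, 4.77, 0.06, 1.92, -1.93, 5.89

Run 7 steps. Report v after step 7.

step 1: x_pred=3.8550  r=-2.5550  x^+=2.4293  v^+=0.9027  a^+=-0.0777
step 2: x_pred=3.5371  r=-2.2871  x^+=2.2609  v^+=0.2580  a^+=-0.5054
step 3: x_pred=2.1693  r=2.6007  x^+=3.6205  v^+=0.2192  a^+=-0.0191
step 4: x_pred=3.8893  r=-3.8293  x^+=1.7525  v^+=-0.7158  a^+=-0.7351
step 5: x_pred=0.2008  r=1.7192  x^+=1.1601  v^+=-1.2628  a^+=-0.4136
step 6: x_pred=-0.8311  r=-1.0989  x^+=-1.4443  v^+=-2.0618  a^+=-0.6191
step 7: x_pred=-4.6477  r=10.5377  x^+=1.2323  v^+=-0.3619  a^+=1.3513

v_post = -0.3619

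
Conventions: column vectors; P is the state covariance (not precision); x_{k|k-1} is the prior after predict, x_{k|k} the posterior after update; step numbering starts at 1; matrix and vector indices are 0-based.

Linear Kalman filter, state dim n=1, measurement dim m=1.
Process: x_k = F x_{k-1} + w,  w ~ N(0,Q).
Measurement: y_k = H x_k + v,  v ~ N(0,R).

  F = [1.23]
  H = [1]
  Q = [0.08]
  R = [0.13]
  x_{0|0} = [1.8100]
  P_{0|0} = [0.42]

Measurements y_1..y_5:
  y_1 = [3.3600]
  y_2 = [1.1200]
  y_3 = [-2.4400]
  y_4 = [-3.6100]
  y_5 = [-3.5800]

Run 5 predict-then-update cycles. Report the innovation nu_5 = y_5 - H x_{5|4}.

step 1: x^-=[2.2263]  P^-=[0.7154]  S=[0.8454]  K=[0.8462]  nu=[1.1337]  x^+=[3.1857]  P^+=[0.1100]
step 2: x^-=[3.9184]  P^-=[0.2464]  S=[0.3764]  K=[0.6547]  nu=[-2.7984]  x^+=[2.0864]  P^+=[0.0851]
step 3: x^-=[2.5663]  P^-=[0.2088]  S=[0.3388]  K=[0.6162]  nu=[-5.0063]  x^+=[-0.5188]  P^+=[0.0801]
step 4: x^-=[-0.6381]  P^-=[0.2012]  S=[0.3312]  K=[0.6075]  nu=[-2.9719]  x^+=[-2.4435]  P^+=[0.0790]
step 5: x^-=[-3.0055]  P^-=[0.1995]  S=[0.3295]  K=[0.6054]  nu=[-0.5745]  x^+=[-3.3533]  P^+=[0.0787]

innov = [-0.5745]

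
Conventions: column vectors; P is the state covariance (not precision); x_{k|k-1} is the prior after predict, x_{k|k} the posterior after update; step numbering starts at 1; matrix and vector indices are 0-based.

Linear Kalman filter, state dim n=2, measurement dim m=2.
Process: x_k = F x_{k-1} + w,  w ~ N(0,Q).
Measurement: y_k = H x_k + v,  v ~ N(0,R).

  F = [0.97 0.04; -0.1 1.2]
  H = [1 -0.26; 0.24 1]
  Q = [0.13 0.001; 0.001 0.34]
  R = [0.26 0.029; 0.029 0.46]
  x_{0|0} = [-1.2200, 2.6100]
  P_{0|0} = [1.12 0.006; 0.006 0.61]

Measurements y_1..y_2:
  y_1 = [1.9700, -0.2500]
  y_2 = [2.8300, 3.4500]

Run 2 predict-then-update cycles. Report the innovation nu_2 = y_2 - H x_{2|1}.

innov = [1.4413, 3.0712]

step 1: x^-=[-1.0790, 3.2540]  P^-=[1.1852 -0.0714; -0.0714 1.2282]  S=[1.5654 -0.0728; -0.0728 1.7222]  K=[0.7763 0.1565; -0.2173 0.6940]  nu=[3.8950, -3.2450]  x^+=[1.4367, 0.1554]  P^+=[0.2174 0.0423; 0.0423 0.3028]
step 2: x^-=[1.3998, 0.0428]  P^-=[0.3383 0.0436; 0.0436 0.7680]  S=[0.6276 -0.0486; -0.0486 1.2684]  K=[0.5302 0.1187; -0.2018 0.6060]  nu=[1.4413, 3.0712]  x^+=[2.5286, 1.6131]  P^+=[0.1501 0.0339; 0.0339 0.2648]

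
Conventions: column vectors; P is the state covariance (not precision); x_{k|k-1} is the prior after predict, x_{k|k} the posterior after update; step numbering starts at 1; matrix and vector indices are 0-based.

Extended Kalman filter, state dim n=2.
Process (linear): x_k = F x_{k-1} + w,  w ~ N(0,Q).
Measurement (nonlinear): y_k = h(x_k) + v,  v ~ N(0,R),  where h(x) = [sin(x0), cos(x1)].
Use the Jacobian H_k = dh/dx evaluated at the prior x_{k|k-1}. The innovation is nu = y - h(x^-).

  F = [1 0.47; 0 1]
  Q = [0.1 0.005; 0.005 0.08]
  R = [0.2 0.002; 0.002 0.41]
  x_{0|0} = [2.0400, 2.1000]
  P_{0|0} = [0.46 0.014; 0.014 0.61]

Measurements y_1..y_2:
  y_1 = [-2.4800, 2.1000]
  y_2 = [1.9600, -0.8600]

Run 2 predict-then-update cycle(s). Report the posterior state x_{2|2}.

x_post = [7.1400, 2.1486]

step 1: x^-=[3.0270, 2.1000]  P^-=[0.7079 0.3057; 0.3057 0.6900]  H_jac=[-0.9934 0.0000; 0.0000 -0.8632]  S=[0.8987 0.2642; 0.2642 0.9241]  K=[-0.7627 -0.0675; -0.1621 -0.5982]  nu=[-2.5943, 2.6048]  x^+=[4.8299, 0.9625]  P^+=[0.1537 0.0338; 0.0338 0.2845]
step 2: x^-=[5.2822, 0.9625]  P^-=[0.3483 0.1726; 0.1726 0.3645]  H_jac=[0.5395 0.0000; 0.0000 -0.8206]  S=[0.3014 -0.0744; -0.0744 0.6554]  K=[0.5867 -0.1494; 0.2019 -0.4334]  nu=[2.8020, -1.4315]  x^+=[7.1400, 2.1486]  P^+=[0.2169 0.0732; 0.0732 0.2161]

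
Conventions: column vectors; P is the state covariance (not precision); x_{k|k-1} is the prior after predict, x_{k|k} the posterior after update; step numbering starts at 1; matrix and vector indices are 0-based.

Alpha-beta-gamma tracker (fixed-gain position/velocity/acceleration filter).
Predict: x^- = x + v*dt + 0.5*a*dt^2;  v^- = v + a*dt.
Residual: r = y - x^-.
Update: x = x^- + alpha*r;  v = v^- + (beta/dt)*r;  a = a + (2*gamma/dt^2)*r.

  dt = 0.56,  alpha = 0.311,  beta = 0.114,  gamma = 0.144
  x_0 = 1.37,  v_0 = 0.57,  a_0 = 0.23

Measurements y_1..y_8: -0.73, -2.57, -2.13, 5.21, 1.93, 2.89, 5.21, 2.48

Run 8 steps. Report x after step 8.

step 1: x_pred=1.7253  r=-2.4553  x^+=0.9617  v^+=0.1990  a^+=-2.0248
step 2: x_pred=0.7556  r=-3.3256  x^+=-0.2787  v^+=-1.6119  a^+=-5.0790
step 3: x_pred=-1.9777  r=-0.1523  x^+=-2.0251  v^+=-4.4872  a^+=-5.2188
step 4: x_pred=-5.3562  r=10.5662  x^+=-2.0701  v^+=-5.2587  a^+=4.4848
step 5: x_pred=-4.3118  r=6.2418  x^+=-2.3706  v^+=-1.4766  a^+=10.2171
step 6: x_pred=-1.5954  r=4.4854  x^+=-0.2005  v^+=5.1581  a^+=14.3363
step 7: x_pred=4.9360  r=0.2740  x^+=5.0212  v^+=13.2422  a^+=14.5879
step 8: x_pred=14.7242  r=-12.2442  x^+=10.9163  v^+=18.9189  a^+=3.3432

x_post = 10.9163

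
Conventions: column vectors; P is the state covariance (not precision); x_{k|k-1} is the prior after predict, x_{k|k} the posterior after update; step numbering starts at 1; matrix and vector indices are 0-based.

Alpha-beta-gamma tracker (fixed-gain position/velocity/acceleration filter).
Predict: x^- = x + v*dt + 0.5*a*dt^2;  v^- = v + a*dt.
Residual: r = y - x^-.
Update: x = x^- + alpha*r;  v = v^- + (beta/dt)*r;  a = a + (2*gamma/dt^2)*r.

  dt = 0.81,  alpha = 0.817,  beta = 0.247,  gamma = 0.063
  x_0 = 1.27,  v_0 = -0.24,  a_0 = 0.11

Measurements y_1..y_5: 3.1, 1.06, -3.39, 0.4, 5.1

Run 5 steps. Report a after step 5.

a_post = 1.0836

step 1: x_pred=1.1117  r=1.9883  x^+=2.7361  v^+=0.4554  a^+=0.4918
step 2: x_pred=3.2664  r=-2.2064  x^+=1.4638  v^+=0.1810  a^+=0.0681
step 3: x_pred=1.6327  r=-5.0227  x^+=-2.4708  v^+=-1.2954  a^+=-0.8965
step 4: x_pred=-3.8142  r=4.2142  x^+=-0.3712  v^+=-0.7365  a^+=-0.0871
step 5: x_pred=-0.9964  r=6.0964  x^+=3.9844  v^+=1.0519  a^+=1.0836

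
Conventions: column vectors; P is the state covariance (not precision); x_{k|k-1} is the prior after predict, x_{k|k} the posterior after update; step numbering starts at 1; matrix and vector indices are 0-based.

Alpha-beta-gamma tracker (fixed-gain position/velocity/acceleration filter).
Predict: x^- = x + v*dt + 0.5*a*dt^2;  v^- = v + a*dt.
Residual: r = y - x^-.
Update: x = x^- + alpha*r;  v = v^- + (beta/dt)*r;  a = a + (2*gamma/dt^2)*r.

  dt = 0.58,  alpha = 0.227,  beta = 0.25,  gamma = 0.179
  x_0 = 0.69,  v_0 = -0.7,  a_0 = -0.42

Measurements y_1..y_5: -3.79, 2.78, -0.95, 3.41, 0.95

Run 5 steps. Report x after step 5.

x_post = 2.2626

step 1: x_pred=0.2134  r=-4.0034  x^+=-0.6954  v^+=-2.6692  a^+=-4.6804
step 2: x_pred=-3.0308  r=5.8108  x^+=-1.7117  v^+=-2.8792  a^+=1.5035
step 3: x_pred=-3.1288  r=2.1788  x^+=-2.6342  v^+=-1.0680  a^+=3.8221
step 4: x_pred=-2.6108  r=6.0208  x^+=-1.2441  v^+=3.7440  a^+=10.2295
step 5: x_pred=2.6480  r=-1.6980  x^+=2.2626  v^+=8.9452  a^+=8.4224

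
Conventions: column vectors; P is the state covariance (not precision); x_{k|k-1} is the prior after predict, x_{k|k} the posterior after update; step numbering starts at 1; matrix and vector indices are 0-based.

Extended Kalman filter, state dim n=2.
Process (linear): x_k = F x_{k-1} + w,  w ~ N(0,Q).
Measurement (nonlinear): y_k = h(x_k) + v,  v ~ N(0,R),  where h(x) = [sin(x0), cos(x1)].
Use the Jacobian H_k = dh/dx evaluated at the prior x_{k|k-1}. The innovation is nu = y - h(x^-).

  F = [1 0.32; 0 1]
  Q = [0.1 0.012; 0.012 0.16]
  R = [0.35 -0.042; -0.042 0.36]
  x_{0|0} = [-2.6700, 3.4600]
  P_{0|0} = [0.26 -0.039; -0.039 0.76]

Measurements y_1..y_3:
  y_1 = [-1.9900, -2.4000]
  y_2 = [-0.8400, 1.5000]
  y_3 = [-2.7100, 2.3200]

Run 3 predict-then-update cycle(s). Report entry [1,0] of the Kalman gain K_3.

step 1: x^-=[-1.5628, 3.4600]  P^-=[0.4129 0.2162; 0.2162 0.9200]  H_jac=[0.0080 0.0000; 0.0000 0.3131]  S=[0.3500 -0.0415; -0.0415 0.4502]  K=[0.0275 0.1529; 0.0816 0.6473]  nu=[-0.9900, -1.4503]  x^+=[-1.8118, 2.4404]  P^+=[0.4024 0.1721; 0.1721 0.7334]
step 2: x^-=[-1.0309, 2.4404]  P^-=[0.6877 0.4188; 0.4188 0.8934]  H_jac=[0.5141 0.0000; 0.0000 -0.6451]  S=[0.5317 -0.1809; -0.1809 0.7318]  K=[0.5888 -0.2237; 0.1496 -0.7506]  nu=[0.0177, 2.2641]  x^+=[-1.5268, 0.7436]  P^+=[0.4191 0.1631; 0.1631 0.4286]
step 3: x^-=[-1.2888, 0.7436]  P^-=[0.6674 0.3123; 0.3123 0.5886]  H_jac=[0.2782 0.0000; 0.0000 -0.6770]  S=[0.4017 -0.1008; -0.1008 0.6298]  K=[0.3939 -0.2727; 0.0599 -0.6232]  nu=[-1.7495, 1.5840]  x^+=[-2.4098, -0.3482]  P^+=[0.5366 0.1694; 0.1694 0.3351]

K[1,0] = 0.0599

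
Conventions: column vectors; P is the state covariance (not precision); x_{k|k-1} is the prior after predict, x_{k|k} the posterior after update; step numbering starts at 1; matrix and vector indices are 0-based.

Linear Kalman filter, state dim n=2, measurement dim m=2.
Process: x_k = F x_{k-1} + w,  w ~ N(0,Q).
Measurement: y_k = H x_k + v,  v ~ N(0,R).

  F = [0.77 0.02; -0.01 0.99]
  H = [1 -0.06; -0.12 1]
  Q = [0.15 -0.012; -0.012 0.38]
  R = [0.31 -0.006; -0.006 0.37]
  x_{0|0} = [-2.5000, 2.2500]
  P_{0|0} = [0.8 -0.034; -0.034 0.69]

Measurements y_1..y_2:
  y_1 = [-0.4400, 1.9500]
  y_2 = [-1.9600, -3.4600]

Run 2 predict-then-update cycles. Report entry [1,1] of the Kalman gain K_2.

step 1: x^-=[-1.8800, 2.2525]  P^-=[0.6235 -0.0304; -0.0304 1.0570]  S=[0.9410 -0.1749; -0.1749 1.4433]  K=[0.6660 0.0078; 0.0377 0.7395]  nu=[1.5752, -0.5281]  x^+=[-0.8350, 1.9214]  P^+=[0.2079 0.0238; 0.0238 0.2762]
step 2: x^-=[-0.6045, 1.9105]  P^-=[0.2741 0.0100; 0.0100 0.6503]  S=[0.5852 -0.0678; -0.0678 1.0218]  K=[0.4683 0.0087; 0.0243 0.6368]  nu=[-1.2408, -5.4431]  x^+=[-1.2330, -1.5859]  P^+=[0.1462 0.0180; 0.0180 0.2376]

K[1,1] = 0.6368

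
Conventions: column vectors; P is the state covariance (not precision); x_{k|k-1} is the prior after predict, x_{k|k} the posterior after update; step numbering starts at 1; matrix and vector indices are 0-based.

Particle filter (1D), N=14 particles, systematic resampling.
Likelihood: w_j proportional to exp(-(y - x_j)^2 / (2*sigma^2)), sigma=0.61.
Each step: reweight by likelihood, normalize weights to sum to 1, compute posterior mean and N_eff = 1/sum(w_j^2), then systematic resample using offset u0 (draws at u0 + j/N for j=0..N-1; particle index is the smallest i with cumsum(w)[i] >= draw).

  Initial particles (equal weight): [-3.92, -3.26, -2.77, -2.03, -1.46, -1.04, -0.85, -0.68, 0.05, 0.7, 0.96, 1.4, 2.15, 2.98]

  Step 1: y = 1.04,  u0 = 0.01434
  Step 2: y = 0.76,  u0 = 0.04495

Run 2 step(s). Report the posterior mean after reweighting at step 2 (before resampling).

step 1: w=[0.0000, 0.0000, 0.0000, 0.0000, 0.0001, 0.0009, 0.0026, 0.0059, 0.0842, 0.2689, 0.3115, 0.2639, 0.0600, 0.0020]  mean=0.9886  Neff=4.0043  idx=[8, 8, 9, 9, 9, 10, 10, 10, 10, 10, 11, 11, 11, 12]
step 2: w=[0.0482, 0.0482, 0.0944, 0.0944, 0.0944, 0.0899, 0.0899, 0.0899, 0.0899, 0.0899, 0.0547, 0.0547, 0.0547, 0.0071]  mean=0.8793  Neff=12.3803  idx=[0, 2, 2, 3, 4, 5, 6, 6, 7, 8, 9, 10, 11, 12]

post_mean = 0.8793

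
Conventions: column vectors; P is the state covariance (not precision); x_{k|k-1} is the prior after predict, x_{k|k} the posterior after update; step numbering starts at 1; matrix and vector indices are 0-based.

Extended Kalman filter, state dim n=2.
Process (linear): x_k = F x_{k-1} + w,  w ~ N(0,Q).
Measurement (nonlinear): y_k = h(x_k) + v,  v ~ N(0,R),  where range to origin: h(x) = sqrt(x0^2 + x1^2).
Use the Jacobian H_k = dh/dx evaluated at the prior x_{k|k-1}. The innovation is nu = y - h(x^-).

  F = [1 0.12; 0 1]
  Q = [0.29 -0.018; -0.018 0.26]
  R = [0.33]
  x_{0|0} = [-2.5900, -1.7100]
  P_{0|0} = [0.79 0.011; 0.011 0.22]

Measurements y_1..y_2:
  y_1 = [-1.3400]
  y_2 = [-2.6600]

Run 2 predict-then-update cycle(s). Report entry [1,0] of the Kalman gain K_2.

step 1: x^-=[-2.7952, -1.7100]  P^-=[1.0858 0.0194; 0.0194 0.4800]  H_jac=[-0.8530 -0.5219]  S=[1.2681]  K=[-0.7384; -0.2106]  nu=[-4.6168]  x^+=[0.6138, -0.7378]  P^+=[0.3944 -0.1778; -0.1778 0.4238]
step 2: x^-=[0.5253, -0.7378]  P^-=[0.6478 -0.1449; -0.1449 0.6838]  H_jac=[0.5800 -0.8146]  S=[1.1386]  K=[0.4337; -0.5630]  nu=[-3.5657]  x^+=[-1.0211, 1.2698]  P^+=[0.4337 0.1331; 0.1331 0.3228]

K[1,0] = -0.5630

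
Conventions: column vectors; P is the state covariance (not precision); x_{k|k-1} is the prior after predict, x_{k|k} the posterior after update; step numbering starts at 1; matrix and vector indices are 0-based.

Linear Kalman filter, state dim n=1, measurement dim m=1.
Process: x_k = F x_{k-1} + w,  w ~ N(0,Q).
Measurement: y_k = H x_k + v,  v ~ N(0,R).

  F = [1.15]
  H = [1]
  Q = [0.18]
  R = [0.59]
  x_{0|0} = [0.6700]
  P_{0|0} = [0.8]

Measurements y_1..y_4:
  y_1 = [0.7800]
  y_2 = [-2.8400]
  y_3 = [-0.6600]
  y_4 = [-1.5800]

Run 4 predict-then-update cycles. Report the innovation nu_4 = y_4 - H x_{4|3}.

innov = [-0.4493]

step 1: x^-=[0.7705]  P^-=[1.2380]  S=[1.8280]  K=[0.6772]  nu=[0.0095]  x^+=[0.7769]  P^+=[0.3996]
step 2: x^-=[0.8935]  P^-=[0.7084]  S=[1.2984]  K=[0.5456]  nu=[-3.7335]  x^+=[-1.1435]  P^+=[0.3219]
step 3: x^-=[-1.3151]  P^-=[0.6057]  S=[1.1957]  K=[0.5066]  nu=[0.6551]  x^+=[-0.9832]  P^+=[0.2989]
step 4: x^-=[-1.1307]  P^-=[0.5753]  S=[1.1653]  K=[0.4937]  nu=[-0.4493]  x^+=[-1.3525]  P^+=[0.2913]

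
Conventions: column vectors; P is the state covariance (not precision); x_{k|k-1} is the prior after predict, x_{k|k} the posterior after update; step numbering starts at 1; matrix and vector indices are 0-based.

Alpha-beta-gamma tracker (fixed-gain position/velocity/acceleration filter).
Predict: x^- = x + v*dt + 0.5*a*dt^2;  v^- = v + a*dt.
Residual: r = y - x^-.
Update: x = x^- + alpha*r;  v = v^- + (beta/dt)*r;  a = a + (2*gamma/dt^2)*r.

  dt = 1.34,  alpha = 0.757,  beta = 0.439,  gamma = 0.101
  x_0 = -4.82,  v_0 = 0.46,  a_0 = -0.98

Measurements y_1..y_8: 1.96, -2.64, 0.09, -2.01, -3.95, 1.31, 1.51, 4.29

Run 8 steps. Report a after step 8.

step 1: x_pred=-5.0834  r=7.0434  x^+=0.2484  v^+=1.4543  a^+=-0.1876
step 2: x_pred=2.0288  r=-4.6688  x^+=-1.5055  v^+=-0.3267  a^+=-0.7129
step 3: x_pred=-2.5832  r=2.6732  x^+=-0.5596  v^+=-0.4061  a^+=-0.4121
step 4: x_pred=-1.4738  r=-0.5362  x^+=-1.8797  v^+=-1.1340  a^+=-0.4725
step 5: x_pred=-3.8235  r=-0.1265  x^+=-3.9193  v^+=-1.8086  a^+=-0.4867
step 6: x_pred=-6.7797  r=8.0897  x^+=-0.6558  v^+=0.1895  a^+=0.4234
step 7: x_pred=-0.0217  r=1.5317  x^+=1.1378  v^+=1.2587  a^+=0.5957
step 8: x_pred=3.3592  r=0.9308  x^+=4.0638  v^+=2.3618  a^+=0.7004

a_post = 0.7004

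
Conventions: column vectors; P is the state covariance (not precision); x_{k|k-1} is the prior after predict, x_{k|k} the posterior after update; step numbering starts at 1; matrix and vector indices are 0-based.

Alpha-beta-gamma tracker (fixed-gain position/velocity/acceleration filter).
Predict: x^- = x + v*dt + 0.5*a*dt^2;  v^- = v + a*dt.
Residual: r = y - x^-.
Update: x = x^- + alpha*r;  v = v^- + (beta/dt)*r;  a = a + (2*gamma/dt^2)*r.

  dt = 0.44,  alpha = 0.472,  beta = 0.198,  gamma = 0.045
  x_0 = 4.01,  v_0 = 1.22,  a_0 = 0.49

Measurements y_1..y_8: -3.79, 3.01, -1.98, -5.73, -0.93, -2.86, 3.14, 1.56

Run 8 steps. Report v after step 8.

step 1: x_pred=4.5942  r=-8.3842  x^+=0.6369  v^+=-2.3373  a^+=-3.4076
step 2: x_pred=-0.7214  r=3.7314  x^+=1.0398  v^+=-2.1575  a^+=-1.6730
step 3: x_pred=-0.0714  r=-1.9086  x^+=-0.9723  v^+=-3.7525  a^+=-2.5602
step 4: x_pred=-2.8712  r=-2.8588  x^+=-4.2206  v^+=-6.1655  a^+=-3.8892
step 5: x_pred=-7.3098  r=6.3798  x^+=-4.2986  v^+=-5.0058  a^+=-0.9234
step 6: x_pred=-6.5905  r=3.7305  x^+=-4.8297  v^+=-3.7334  a^+=0.8108
step 7: x_pred=-6.3939  r=9.5339  x^+=-1.8939  v^+=0.9137  a^+=5.2429
step 8: x_pred=-0.9844  r=2.5444  x^+=0.2166  v^+=4.3655  a^+=6.4257

v_post = 4.3655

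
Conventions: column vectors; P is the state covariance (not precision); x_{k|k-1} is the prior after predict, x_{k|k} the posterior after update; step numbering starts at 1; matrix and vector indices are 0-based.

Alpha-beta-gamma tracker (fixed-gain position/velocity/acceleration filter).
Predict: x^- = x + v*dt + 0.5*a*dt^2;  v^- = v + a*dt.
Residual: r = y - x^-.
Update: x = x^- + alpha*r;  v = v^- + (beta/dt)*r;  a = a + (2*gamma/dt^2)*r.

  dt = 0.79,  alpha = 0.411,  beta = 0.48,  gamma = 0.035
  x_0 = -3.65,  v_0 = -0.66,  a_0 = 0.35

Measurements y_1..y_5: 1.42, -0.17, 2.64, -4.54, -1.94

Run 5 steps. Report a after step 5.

a_post = -0.5638

step 1: x_pred=-4.0622  r=5.4822  x^+=-1.8090  v^+=2.9474  a^+=0.9649
step 2: x_pred=0.8206  r=-0.9906  x^+=0.4134  v^+=3.1078  a^+=0.8538
step 3: x_pred=3.1351  r=-0.4951  x^+=2.9316  v^+=3.4815  a^+=0.7983
step 4: x_pred=5.9311  r=-10.4711  x^+=1.6275  v^+=-2.2500  a^+=-0.3762
step 5: x_pred=-0.2674  r=-1.6726  x^+=-0.9549  v^+=-3.5635  a^+=-0.5638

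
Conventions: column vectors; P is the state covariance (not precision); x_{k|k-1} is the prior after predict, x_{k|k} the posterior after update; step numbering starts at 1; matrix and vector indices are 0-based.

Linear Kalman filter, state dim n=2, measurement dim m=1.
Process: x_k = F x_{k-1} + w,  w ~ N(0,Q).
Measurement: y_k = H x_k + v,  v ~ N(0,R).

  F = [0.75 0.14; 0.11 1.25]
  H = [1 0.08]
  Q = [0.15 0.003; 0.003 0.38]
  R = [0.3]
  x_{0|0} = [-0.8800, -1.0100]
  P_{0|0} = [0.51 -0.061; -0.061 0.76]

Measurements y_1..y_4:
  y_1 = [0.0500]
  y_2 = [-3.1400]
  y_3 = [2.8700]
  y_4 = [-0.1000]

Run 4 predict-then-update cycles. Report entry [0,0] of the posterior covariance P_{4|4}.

step 1: x^-=[-0.8014, -1.3593]  P^-=[0.4390 0.1199; 0.1199 1.5569]  S=[0.7681]  K=[0.5840; 0.3183]  nu=[0.9601]  x^+=[-0.2407, -1.0537]  P^+=[0.1770 -0.0228; -0.0228 1.4791]
step 2: x^-=[-0.3280, -1.3436]  P^-=[0.2738 0.2547; 0.2547 2.6869]  S=[0.6317]  K=[0.4656; 0.7434]  nu=[-2.7045]  x^+=[-1.5873, -3.3542]  P^+=[0.1368 0.0360; 0.0360 2.3378]
step 3: x^-=[-1.6601, -4.3673]  P^-=[0.2803 0.4577; 0.4577 4.0443]  S=[0.6795]  K=[0.4665; 1.1498]  nu=[4.8795]  x^+=[0.6161, 1.2432]  P^+=[0.1325 0.0933; 0.0933 3.1460]
step 4: x^-=[0.6361, 1.6218]  P^-=[0.3058 0.6534; 0.6534 5.3229]  S=[0.7444]  K=[0.4810; 1.4498]  nu=[-0.8659]  x^+=[0.2197, 0.3665]  P^+=[0.1336 0.1343; 0.1343 3.7583]

P_post[0,0] = 0.1336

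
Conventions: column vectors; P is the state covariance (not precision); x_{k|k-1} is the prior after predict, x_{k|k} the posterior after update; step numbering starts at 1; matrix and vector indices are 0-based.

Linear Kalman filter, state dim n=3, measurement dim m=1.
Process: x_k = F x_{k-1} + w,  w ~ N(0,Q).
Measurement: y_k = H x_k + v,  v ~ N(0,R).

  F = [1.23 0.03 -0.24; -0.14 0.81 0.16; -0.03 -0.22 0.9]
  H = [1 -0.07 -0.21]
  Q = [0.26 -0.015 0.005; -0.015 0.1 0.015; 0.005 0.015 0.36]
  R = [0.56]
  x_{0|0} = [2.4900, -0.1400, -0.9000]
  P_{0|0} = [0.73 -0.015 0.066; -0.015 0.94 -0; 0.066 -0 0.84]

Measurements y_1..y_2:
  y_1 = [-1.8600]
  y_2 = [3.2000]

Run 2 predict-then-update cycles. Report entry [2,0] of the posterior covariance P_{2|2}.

P_post[2,0] = 0.1041

step 1: x^-=[3.2745, -0.6060, -0.8539]  P^-=[1.3736 -0.1498 -0.1320; -0.1498 0.7530 -0.0372; -0.1320 -0.0372 1.0828]  S=[2.0603]  K=[0.6852; -0.0945; -0.1732]  nu=[-5.3562]  x^+=[-0.3957, -0.0999, 0.0736]  P^+=[0.4062 -0.0164 0.1125; -0.0164 0.7346 -0.0709; 0.1125 -0.0709 1.0210]
step 2: x^-=[-0.5074, -0.0137, 0.1000]  P^-=[0.8674 -0.0832 -0.1113; -0.0832 0.5964 -0.0312; -0.1113 -0.0312 1.2447]  S=[1.5427]  K=[0.5812; -0.0767; -0.2401]  nu=[3.7274]  x^+=[1.6590, -0.2998, -0.7951]  P^+=[0.3463 -0.0144 0.1041; -0.0144 0.5873 -0.0596; 0.1041 -0.0596 1.1558]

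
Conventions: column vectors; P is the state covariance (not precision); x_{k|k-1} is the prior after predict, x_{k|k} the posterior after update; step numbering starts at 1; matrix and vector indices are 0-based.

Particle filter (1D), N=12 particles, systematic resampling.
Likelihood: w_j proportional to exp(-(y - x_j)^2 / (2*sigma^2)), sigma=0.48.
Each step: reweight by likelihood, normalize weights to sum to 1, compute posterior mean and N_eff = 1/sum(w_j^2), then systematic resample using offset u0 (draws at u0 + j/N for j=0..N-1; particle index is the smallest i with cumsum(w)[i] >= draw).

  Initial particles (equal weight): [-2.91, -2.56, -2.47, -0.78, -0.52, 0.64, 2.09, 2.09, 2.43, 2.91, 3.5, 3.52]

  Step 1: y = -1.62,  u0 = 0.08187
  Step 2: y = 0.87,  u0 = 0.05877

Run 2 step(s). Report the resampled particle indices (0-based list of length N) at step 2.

step 1: w=[0.0403, 0.2190, 0.3106, 0.3222, 0.1078, 0.0000, 0.0000, 0.0000, 0.0000, 0.0000, 0.0000, 0.0000]  mean=-1.7525  Neff=3.8234  idx=[1, 1, 1, 2, 2, 2, 3, 3, 3, 3, 4, 4]
step 2: w=[0.0000, 0.0000, 0.0000, 0.0000, 0.0000, 0.0000, 0.0662, 0.0662, 0.0662, 0.0662, 0.3677, 0.3677]  mean=-0.5888  Neff=3.4734  idx=[6, 8, 9, 10, 10, 10, 10, 11, 11, 11, 11, 11]

resampled_idx = [6, 8, 9, 10, 10, 10, 10, 11, 11, 11, 11, 11]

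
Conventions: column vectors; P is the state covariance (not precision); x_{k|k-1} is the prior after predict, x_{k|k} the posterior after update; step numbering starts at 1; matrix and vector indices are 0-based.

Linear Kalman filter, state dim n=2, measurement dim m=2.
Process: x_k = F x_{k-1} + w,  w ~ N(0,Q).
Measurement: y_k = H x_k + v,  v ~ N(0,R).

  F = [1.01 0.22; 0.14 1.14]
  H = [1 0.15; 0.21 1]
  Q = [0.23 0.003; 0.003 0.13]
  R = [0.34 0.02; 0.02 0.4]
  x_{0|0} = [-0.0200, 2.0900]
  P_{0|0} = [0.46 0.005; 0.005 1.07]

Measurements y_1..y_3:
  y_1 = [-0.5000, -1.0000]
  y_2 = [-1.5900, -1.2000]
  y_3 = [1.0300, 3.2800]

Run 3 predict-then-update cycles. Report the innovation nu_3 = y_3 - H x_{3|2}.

step 1: x^-=[0.4396, 2.3798]  P^-=[0.7533 0.3423; 0.3423 1.5312]  S=[1.2304 0.7610; 0.7610 2.1082]  K=[0.6528 0.0018; -0.0070 0.7629]  nu=[-1.2966, -3.4721]  x^+=[-0.4130, -0.2601]  P^+=[0.2271 -0.0339; -0.0339 0.3122]
step 2: x^-=[-0.4743, -0.3544]  P^-=[0.4617 0.0733; 0.0733 0.5293]  S=[0.8356 0.2719; 0.2719 0.9804]  K=[0.5597 0.0184; 0.0021 0.5550]  nu=[-1.0625, -0.7460]  x^+=[-1.0827, -0.7706]  P^+=[0.1940 -0.0222; -0.0222 0.2267]
step 3: x^-=[-1.2631, -1.0301]  P^-=[0.4290 0.0611; 0.0611 0.4213]  S=[0.7968 0.2363; 0.2363 0.8659]  K=[0.5420 0.0267; 0.0079 0.4992]  nu=[2.4476, 4.5753]  x^+=[0.1855, 1.2734]  P^+=[0.1875 -0.0179; -0.0179 0.2036]

innov = [2.4476, 4.5753]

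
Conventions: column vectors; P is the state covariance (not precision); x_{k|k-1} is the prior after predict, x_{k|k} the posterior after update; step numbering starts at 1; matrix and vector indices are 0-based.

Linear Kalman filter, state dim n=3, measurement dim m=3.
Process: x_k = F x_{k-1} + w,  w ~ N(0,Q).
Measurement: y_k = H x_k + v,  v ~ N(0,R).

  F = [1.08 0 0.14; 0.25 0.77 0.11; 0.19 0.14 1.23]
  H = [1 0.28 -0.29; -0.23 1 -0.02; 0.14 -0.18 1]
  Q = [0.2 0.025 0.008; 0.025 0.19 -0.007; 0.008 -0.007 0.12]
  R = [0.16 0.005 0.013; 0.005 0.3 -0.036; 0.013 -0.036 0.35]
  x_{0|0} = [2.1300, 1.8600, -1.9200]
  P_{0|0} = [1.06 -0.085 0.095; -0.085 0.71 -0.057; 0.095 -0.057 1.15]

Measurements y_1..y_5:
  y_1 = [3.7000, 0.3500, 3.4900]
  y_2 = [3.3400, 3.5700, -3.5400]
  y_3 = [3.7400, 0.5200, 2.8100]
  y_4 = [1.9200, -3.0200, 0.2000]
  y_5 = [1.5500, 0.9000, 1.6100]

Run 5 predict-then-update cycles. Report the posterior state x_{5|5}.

x_post = [2.1204, 0.9103, 1.5385]

step 1: x^-=[2.0316, 1.7535, -1.6965]  P^-=[1.4877 0.2667 0.5383; 0.2667 0.6540 0.2364; 0.5383 0.2364 1.9323]  S=[1.6602 0.0619 0.1854; 0.0619 0.9063 -0.0799; 0.1854 -0.0799 2.3848]  K=[0.8269 -0.1319 0.2242; 0.1977 0.6415 0.0716; -0.0726 0.1602 0.8350]  nu=[0.6854, -0.9702, 5.2177]  x^+=[3.8963, 1.6400, 2.4552]  P^+=[0.1568 -0.0060 0.0709; -0.0060 0.1903 0.0396; 0.0709 0.0396 0.2827]
step 2: x^-=[4.5517, 2.5070, 3.9898]  P^-=[0.4099 0.0819 0.1849; 0.0819 0.3243 0.1196; 0.1849 0.1196 0.6036]  S=[0.5653 0.0549 0.0845; 0.0549 0.6055 -0.0279; 0.0845 -0.0279 0.9768]  K=[0.6523 -0.0778 0.1743; 0.1860 0.4870 0.0721; -0.0310 0.1390 0.6291]  nu=[-0.7566, 2.1897, -7.7157]  x^+=[2.5434, 2.8760, -0.5363]  P^+=[0.1216 0.0028 0.0557; 0.0028 0.1458 0.0360; 0.0557 0.0360 0.2135]
step 3: x^-=[2.6718, 2.7914, 0.2262]  P^-=[0.3629 0.0759 0.1464; 0.0759 0.2968 0.0968; 0.1464 0.0968 0.4888]  S=[0.5292 0.0567 0.0690; 0.0567 0.5788 -0.0340; 0.0690 -0.0340 0.8578]  K=[0.6324 -0.0707 0.1603; 0.1890 0.4647 0.0662; -0.0296 0.1293 0.5809]  nu=[0.3522, -1.6523, 2.7122]  x^+=[3.4460, 2.2696, 1.5776]  P^+=[0.1167 0.0040 0.0513; 0.0040 0.1396 0.0335; 0.0513 0.0335 0.1971]
step 4: x^-=[3.9425, 2.7826, 2.9129]  P^-=[0.3554 0.0744 0.1366; 0.0744 0.2925 0.0900; 0.1366 0.0900 0.4609]  S=[0.5249 0.0572 0.0648; 0.0572 0.5749 -0.0373; 0.0648 -0.0373 0.8294]  K=[0.6297 -0.0701 0.1562; 0.1899 0.4611 0.0635; -0.0301 0.1257 0.5672]  nu=[-1.9569, -4.8376, -2.7640]  x^+=[2.6177, 0.0050, 0.7963]  P^+=[0.1157 0.0041 0.0499; 0.0041 0.1386 0.0325; 0.0499 0.0325 0.1925]
step 5: x^-=[2.9386, 0.7458, 1.4774]  P^-=[0.3539 0.0738 0.1338; 0.0738 0.2916 0.0879; 0.1338 0.0879 0.4528]  S=[0.5243 0.0572 0.0637; 0.0572 0.5742 -0.0385; 0.0637 -0.0385 0.8213]  K=[0.6292 -0.0701 0.1550; 0.1901 0.4604 0.0625; -0.0303 0.1244 0.5631]  nu=[-1.1689, 0.8596, -0.1446]  x^+=[2.1204, 0.9103, 1.5385]  P^+=[0.1155 0.0041 0.0495; 0.0041 0.1384 0.0321; 0.0495 0.0321 0.1910]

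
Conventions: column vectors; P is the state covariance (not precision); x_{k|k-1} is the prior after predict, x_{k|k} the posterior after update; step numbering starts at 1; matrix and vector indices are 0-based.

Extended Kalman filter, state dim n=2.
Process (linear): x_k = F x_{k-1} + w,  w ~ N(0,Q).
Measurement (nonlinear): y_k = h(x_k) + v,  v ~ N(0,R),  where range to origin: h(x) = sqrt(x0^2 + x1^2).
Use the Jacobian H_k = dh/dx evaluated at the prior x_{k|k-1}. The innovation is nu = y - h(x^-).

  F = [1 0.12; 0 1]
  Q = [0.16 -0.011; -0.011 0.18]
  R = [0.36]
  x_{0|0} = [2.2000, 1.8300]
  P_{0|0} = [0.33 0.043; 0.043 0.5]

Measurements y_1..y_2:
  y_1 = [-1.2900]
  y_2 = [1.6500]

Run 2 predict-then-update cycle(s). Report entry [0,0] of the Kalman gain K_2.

step 1: x^-=[2.4196, 1.8300]  P^-=[0.5075 0.0920; 0.0920 0.6800]  H_jac=[0.7976 0.6032]  S=[1.0188]  K=[0.4518; 0.4746]  nu=[-4.3237]  x^+=[0.4662, -0.2222]  P^+=[0.2996 -0.1265; -0.1265 0.4505]
step 2: x^-=[0.4396, -0.2222]  P^-=[0.4357 -0.0834; -0.0834 0.6305]  H_jac=[0.8924 -0.4512]  S=[0.9025]  K=[0.4725; -0.3977]  nu=[1.1575]  x^+=[0.9865, -0.6825]  P^+=[0.2342 0.0862; 0.0862 0.4878]

K[0,0] = 0.4725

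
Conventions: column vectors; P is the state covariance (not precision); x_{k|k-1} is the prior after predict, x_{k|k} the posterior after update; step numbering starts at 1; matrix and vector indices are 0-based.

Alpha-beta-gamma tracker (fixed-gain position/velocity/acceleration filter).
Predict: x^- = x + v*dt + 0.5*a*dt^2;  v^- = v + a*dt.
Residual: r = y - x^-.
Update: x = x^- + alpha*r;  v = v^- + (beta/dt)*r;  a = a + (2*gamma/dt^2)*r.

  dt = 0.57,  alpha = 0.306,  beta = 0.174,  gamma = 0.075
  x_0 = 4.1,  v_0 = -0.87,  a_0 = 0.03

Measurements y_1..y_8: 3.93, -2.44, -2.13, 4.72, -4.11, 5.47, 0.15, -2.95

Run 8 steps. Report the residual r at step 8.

step 1: x_pred=3.6090  r=0.3210  x^+=3.7072  v^+=-0.7549  a^+=0.1782
step 2: x_pred=3.3059  r=-5.7459  x^+=1.5476  v^+=-2.4073  a^+=-2.4745
step 3: x_pred=-0.2265  r=-1.9035  x^+=-0.8090  v^+=-4.3989  a^+=-3.3533
step 4: x_pred=-3.8611  r=8.5811  x^+=-1.2353  v^+=-3.6908  a^+=0.6084
step 5: x_pred=-3.2402  r=-0.8698  x^+=-3.5064  v^+=-3.6095  a^+=0.2068
step 6: x_pred=-5.5302  r=11.0002  x^+=-2.1641  v^+=-0.1337  a^+=5.2854
step 7: x_pred=-1.3817  r=1.5317  x^+=-0.9130  v^+=3.3466  a^+=5.9925
step 8: x_pred=1.9680  r=-4.9180  x^+=0.4631  v^+=5.2610  a^+=3.7220

resid = -4.9180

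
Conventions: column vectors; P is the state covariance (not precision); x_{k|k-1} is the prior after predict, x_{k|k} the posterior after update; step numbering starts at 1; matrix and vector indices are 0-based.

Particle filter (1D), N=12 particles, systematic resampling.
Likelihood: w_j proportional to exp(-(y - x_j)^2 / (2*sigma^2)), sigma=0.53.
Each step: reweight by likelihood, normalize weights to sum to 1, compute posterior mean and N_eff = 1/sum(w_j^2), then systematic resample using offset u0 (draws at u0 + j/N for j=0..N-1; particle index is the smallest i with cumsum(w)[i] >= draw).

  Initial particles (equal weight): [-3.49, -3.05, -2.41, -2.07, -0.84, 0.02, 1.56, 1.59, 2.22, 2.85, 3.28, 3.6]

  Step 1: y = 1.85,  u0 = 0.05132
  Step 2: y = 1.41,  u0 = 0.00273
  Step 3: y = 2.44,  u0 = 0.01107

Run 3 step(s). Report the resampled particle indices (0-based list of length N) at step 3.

step 1: w=[0.0000, 0.0000, 0.0000, 0.0000, 0.0000, 0.0009, 0.3150, 0.3244, 0.2868, 0.0617, 0.0096, 0.0016]  mean=1.8569  Neff=3.4411  idx=[6, 6, 6, 6, 7, 7, 7, 7, 8, 8, 8, 9]
step 2: w=[0.1120, 0.1120, 0.1120, 0.1120, 0.1101, 0.1101, 0.1101, 0.1101, 0.0363, 0.0363, 0.0363, 0.0029]  mean=1.6488  Neff=9.7470  idx=[0, 0, 1, 2, 3, 3, 4, 5, 6, 6, 7, 8]
step 3: w=[0.0661, 0.0661, 0.0661, 0.0661, 0.0661, 0.0661, 0.0725, 0.0725, 0.0725, 0.0725, 0.0725, 0.2407]  mean=1.7298  Neff=9.0521  idx=[0, 1, 2, 3, 5, 6, 7, 8, 9, 11, 11, 11]

resampled_idx = [0, 1, 2, 3, 5, 6, 7, 8, 9, 11, 11, 11]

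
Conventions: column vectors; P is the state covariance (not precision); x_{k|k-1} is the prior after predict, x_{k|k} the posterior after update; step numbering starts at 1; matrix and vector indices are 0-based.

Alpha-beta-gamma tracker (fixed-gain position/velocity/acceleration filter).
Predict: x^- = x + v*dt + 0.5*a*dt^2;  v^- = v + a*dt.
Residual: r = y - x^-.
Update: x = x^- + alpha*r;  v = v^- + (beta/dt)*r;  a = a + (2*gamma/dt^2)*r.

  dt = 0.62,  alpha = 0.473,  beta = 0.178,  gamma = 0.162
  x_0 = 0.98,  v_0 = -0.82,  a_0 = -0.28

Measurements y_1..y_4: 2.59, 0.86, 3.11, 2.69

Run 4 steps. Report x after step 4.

step 1: x_pred=0.4178  r=2.1722  x^+=1.4452  v^+=-0.3700  a^+=1.5509
step 2: x_pred=1.5139  r=-0.6539  x^+=1.2046  v^+=0.4038  a^+=0.9997
step 3: x_pred=1.6472  r=1.4628  x^+=2.3391  v^+=1.4436  a^+=2.2327
step 4: x_pred=3.6633  r=-0.9733  x^+=3.2029  v^+=2.5485  a^+=1.4124

x_post = 3.2029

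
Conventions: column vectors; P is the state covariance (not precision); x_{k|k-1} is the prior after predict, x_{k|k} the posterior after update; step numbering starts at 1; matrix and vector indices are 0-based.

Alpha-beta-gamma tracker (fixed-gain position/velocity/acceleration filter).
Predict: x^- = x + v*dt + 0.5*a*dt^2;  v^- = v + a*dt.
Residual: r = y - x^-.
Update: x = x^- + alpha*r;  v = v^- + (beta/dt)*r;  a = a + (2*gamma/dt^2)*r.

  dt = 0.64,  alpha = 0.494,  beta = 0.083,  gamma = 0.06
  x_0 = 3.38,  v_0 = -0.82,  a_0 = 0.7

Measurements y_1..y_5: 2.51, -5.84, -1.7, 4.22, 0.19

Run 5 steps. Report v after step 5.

v_post = -1.5477

step 1: x_pred=2.9986  r=-0.4886  x^+=2.7572  v^+=-0.4354  a^+=0.5569
step 2: x_pred=2.5926  r=-8.4326  x^+=-1.5731  v^+=-1.1726  a^+=-1.9136
step 3: x_pred=-2.7154  r=1.0154  x^+=-2.2138  v^+=-2.2656  a^+=-1.6161
step 4: x_pred=-3.9948  r=8.2148  x^+=0.0633  v^+=-2.2346  a^+=0.7905
step 5: x_pred=-1.2049  r=1.3949  x^+=-0.5158  v^+=-1.5477  a^+=1.1992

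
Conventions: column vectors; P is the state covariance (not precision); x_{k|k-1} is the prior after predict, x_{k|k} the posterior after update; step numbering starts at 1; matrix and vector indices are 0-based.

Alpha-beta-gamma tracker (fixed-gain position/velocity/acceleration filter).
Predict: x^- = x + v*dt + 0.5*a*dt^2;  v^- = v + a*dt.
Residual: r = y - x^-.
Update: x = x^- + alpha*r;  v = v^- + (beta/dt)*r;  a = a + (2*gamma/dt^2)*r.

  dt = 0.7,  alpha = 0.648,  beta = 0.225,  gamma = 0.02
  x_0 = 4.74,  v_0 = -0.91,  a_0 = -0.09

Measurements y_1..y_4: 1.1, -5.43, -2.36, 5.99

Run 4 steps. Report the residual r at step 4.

resid = 12.2907

step 1: x_pred=4.0809  r=-2.9809  x^+=2.1493  v^+=-1.9312  a^+=-0.3333
step 2: x_pred=0.7158  r=-6.1458  x^+=-3.2667  v^+=-4.1399  a^+=-0.8350
step 3: x_pred=-6.3692  r=4.0092  x^+=-3.7712  v^+=-3.4358  a^+=-0.5078
step 4: x_pred=-6.3007  r=12.2907  x^+=1.6637  v^+=0.1594  a^+=0.4956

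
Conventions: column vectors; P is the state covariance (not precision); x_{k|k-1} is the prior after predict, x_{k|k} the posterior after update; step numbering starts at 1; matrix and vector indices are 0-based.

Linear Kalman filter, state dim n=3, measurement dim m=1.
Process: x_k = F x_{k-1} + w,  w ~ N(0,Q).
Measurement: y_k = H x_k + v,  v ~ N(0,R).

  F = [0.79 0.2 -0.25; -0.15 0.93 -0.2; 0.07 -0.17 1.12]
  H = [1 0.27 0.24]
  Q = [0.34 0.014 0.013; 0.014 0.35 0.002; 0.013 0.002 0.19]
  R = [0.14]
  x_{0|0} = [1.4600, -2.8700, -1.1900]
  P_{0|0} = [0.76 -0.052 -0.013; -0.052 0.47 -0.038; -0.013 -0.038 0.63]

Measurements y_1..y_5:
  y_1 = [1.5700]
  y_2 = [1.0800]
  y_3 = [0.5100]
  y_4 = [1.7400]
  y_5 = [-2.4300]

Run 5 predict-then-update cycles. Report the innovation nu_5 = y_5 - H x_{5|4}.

step 1: x^-=[0.8769, -2.6501, -0.7427]  P^-=[0.8650 0.0181 -0.1525; 0.0181 0.8267 -0.2646; -0.1525 -0.2646 1.0112]  S=[1.0258]  K=[0.8123; 0.1734; 0.0183]  nu=[1.5869]  x^+=[2.1660, -2.3750, -0.7137]  P^+=[0.1881 -0.1263 -0.1677; -0.1263 0.7958 -0.2679; -0.1677 -0.2679 1.0109]
step 2: x^-=[1.4145, -2.3909, -0.2440]  P^-=[0.6055 0.1945 -0.4884; 0.1945 1.2078 -0.6213; -0.4884 -0.6213 1.5607]  S=[0.7135]  K=[0.7579; 0.5206; -0.3946]  nu=[0.3696]  x^+=[1.6946, -2.1985, -0.3898]  P^+=[0.1956 -0.0871 -0.2750; -0.0871 1.0144 -0.4747; -0.2750 -0.4747 1.4496]
step 3: x^-=[0.9965, -2.2209, 0.0558]  P^-=[0.7218 0.3531 -0.7711; 0.3531 1.4741 -0.9536; -0.7711 -0.9536 2.1784]  S=[0.7917]  K=[0.7984; 0.6596; -0.6388]  nu=[0.0997]  x^+=[1.0761, -2.1551, -0.0079]  P^+=[0.2172 -0.0639 -0.3673; -0.0639 1.1296 -0.6200; -0.3673 -0.6200 1.8554]
step 4: x^-=[0.4211, -2.1641, 0.4329]  P^-=[0.8236 0.4594 -1.0090; 0.4594 1.6325 -1.2003; -1.0090 -1.2003 2.7311]  S=[0.8481]  K=[0.8318; 0.7217; -0.7990]  nu=[1.7993]  x^+=[1.9178, -0.8655, -1.0048]  P^+=[0.2368 -0.0498 -0.4454; -0.0498 1.1908 -0.7112; -0.4454 -0.7112 2.1896]
step 5: x^-=[1.5932, -0.8916, -0.8440]  P^-=[0.9036 0.5293 -1.1973; 0.5293 1.7246 -1.3677; -1.1973 -1.3677 3.1744]  S=[0.8860]  K=[0.8568; 0.7525; -0.9082]  nu=[-3.5799]  x^+=[-1.4740, -3.5854, 2.4074]  P^+=[0.2532 -0.0419 -0.5078; -0.0419 1.2229 -0.7622; -0.5078 -0.7622 2.4436]

innov = [-3.5799]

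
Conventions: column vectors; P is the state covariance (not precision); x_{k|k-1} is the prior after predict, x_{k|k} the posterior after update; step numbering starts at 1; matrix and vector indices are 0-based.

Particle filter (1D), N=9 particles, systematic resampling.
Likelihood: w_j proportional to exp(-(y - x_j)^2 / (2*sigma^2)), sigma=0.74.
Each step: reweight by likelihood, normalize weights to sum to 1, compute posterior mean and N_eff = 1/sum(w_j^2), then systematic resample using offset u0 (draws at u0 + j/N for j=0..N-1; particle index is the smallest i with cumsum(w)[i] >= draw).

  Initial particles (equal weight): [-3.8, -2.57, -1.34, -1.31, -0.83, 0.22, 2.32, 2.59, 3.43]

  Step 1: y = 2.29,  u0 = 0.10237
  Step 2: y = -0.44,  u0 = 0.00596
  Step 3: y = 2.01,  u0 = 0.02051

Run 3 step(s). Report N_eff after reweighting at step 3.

step 1: w=[0.0000, 0.0000, 0.0000, 0.0000, 0.0001, 0.0089, 0.4449, 0.4102, 0.1359]  mean=2.5627  Neff=2.5990  idx=[6, 6, 6, 6, 7, 7, 7, 8, 8]
step 2: w=[0.2118, 0.2118, 0.2118, 0.2118, 0.0508, 0.0508, 0.0508, 0.0003, 0.0003]  mean=2.3617  Neff=5.3441  idx=[0, 0, 1, 1, 2, 2, 3, 3, 4]
step 3: w=[0.1136, 0.1136, 0.1136, 0.1136, 0.1136, 0.1136, 0.1136, 0.1136, 0.0912]  mean=2.3446  Neff=8.9641  idx=[0, 1, 2, 3, 4, 5, 6, 7, 8]

N_eff = 8.9641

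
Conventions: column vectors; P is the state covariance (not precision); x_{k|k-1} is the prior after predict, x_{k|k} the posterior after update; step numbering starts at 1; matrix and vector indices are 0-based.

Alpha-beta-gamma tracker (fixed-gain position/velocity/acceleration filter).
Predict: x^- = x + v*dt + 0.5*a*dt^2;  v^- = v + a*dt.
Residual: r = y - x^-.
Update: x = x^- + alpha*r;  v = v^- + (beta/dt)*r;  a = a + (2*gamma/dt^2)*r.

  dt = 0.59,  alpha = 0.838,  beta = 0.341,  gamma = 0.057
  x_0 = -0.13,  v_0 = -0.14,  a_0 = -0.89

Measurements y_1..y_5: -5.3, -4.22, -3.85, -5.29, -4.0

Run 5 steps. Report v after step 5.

v_post = -1.0143

step 1: x_pred=-0.3675  r=-4.9325  x^+=-4.5009  v^+=-3.5159  a^+=-2.5054
step 2: x_pred=-7.0114  r=2.7914  x^+=-4.6722  v^+=-3.3807  a^+=-1.5912
step 3: x_pred=-6.9438  r=3.0938  x^+=-4.3512  v^+=-2.5314  a^+=-0.5780
step 4: x_pred=-5.9454  r=0.6554  x^+=-5.3962  v^+=-2.4937  a^+=-0.3634
step 5: x_pred=-6.9307  r=2.9307  x^+=-4.4748  v^+=-1.0143  a^+=0.5964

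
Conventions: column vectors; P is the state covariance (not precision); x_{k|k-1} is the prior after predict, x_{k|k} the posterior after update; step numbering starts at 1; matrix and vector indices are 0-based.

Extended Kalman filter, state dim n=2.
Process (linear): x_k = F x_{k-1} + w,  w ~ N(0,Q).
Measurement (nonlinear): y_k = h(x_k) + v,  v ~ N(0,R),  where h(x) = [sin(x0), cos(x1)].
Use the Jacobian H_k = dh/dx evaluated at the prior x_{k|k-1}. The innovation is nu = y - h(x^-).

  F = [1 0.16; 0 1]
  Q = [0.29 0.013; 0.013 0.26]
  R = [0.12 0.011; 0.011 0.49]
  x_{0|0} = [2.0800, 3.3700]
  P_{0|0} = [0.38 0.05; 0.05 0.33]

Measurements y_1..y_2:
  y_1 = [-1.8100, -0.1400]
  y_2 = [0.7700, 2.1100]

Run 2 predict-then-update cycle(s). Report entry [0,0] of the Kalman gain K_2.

K[0,0] = 0.9247

step 1: x^-=[2.6192, 3.3700]  P^-=[0.6944 0.1158; 0.1158 0.5900]  H_jac=[-0.8666 0.0000; 0.0000 0.2264]  S=[0.6416 -0.0117; -0.0117 0.5202]  K=[-0.9375 0.0293; -0.1518 0.2534]  nu=[-2.3090, 0.8340]  x^+=[4.8083, 3.9318]  P^+=[0.1294 0.0178; 0.0178 0.5409]
step 2: x^-=[5.4374, 3.9318]  P^-=[0.4390 0.1173; 0.1173 0.8009]  H_jac=[0.6632 0.0000; 0.0000 0.7105]  S=[0.3131 0.0663; 0.0663 0.8943]  K=[0.9247 0.0247; 0.1157 0.6277]  nu=[1.5185, 2.8137]  x^+=[6.9110, 5.8737]  P^+=[0.1677 0.0313; 0.0313 0.4347]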